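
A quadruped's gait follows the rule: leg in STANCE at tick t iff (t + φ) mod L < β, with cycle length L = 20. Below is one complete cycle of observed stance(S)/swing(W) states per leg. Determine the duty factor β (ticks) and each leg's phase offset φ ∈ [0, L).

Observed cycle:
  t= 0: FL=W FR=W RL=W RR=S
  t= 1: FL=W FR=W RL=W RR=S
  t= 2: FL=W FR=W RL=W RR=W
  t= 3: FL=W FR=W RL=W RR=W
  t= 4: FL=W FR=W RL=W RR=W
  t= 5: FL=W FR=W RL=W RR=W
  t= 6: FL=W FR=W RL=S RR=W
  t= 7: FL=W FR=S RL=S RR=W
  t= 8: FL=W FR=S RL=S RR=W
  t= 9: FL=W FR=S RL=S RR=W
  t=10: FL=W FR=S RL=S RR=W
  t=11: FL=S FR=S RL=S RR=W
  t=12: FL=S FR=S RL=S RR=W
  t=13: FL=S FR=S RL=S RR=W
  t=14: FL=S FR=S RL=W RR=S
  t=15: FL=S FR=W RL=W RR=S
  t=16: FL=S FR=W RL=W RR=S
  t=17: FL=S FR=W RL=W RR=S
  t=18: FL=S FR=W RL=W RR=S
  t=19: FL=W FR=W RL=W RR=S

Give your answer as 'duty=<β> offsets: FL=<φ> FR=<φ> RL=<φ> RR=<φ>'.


duty=8 offsets: FL=9 FR=13 RL=14 RR=6

duty β = stance ticks per leg = 8
FL: stance ticks = 8; W→S at t=11 → φ=9
FR: stance ticks = 8; W→S at t=7 → φ=13
RL: stance ticks = 8; W→S at t=6 → φ=14
RR: stance ticks = 8; W→S at t=14 → φ=6


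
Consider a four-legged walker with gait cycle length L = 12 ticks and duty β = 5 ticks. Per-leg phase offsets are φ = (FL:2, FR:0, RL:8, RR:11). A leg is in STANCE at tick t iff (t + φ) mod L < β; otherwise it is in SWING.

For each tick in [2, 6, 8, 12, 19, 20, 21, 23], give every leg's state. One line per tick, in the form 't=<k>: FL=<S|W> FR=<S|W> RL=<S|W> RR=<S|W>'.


t=2: FL=S FR=S RL=W RR=S
t=6: FL=W FR=W RL=S RR=W
t=8: FL=W FR=W RL=S RR=W
t=12: FL=S FR=S RL=W RR=W
t=19: FL=W FR=W RL=S RR=W
t=20: FL=W FR=W RL=S RR=W
t=21: FL=W FR=W RL=W RR=W
t=23: FL=S FR=W RL=W RR=W

t=2: phase=(4,2,10,1) vs β=5 → FL=S FR=S RL=W RR=S
t=6: phase=(8,6,2,5) vs β=5 → FL=W FR=W RL=S RR=W
t=8: phase=(10,8,4,7) vs β=5 → FL=W FR=W RL=S RR=W
t=12: phase=(2,0,8,11) vs β=5 → FL=S FR=S RL=W RR=W
t=19: phase=(9,7,3,6) vs β=5 → FL=W FR=W RL=S RR=W
t=20: phase=(10,8,4,7) vs β=5 → FL=W FR=W RL=S RR=W
t=21: phase=(11,9,5,8) vs β=5 → FL=W FR=W RL=W RR=W
t=23: phase=(1,11,7,10) vs β=5 → FL=S FR=W RL=W RR=W


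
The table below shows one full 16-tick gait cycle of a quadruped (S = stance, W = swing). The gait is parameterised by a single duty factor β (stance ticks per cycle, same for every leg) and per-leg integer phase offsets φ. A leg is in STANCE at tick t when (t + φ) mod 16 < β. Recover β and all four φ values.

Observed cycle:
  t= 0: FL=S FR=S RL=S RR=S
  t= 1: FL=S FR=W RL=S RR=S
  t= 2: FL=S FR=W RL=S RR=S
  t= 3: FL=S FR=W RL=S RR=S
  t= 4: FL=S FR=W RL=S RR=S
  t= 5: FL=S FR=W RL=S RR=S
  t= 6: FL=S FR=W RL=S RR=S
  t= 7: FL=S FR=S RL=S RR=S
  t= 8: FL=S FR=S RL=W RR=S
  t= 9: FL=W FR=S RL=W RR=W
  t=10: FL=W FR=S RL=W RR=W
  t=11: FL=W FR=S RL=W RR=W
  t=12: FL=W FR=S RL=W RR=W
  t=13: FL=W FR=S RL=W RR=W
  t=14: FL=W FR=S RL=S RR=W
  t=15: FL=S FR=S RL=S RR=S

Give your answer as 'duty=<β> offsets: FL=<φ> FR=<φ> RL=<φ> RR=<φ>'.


duty β = stance ticks per leg = 10
FL: stance ticks = 10; W→S at t=15 → φ=1
FR: stance ticks = 10; W→S at t=7 → φ=9
RL: stance ticks = 10; W→S at t=14 → φ=2
RR: stance ticks = 10; W→S at t=15 → φ=1

duty=10 offsets: FL=1 FR=9 RL=2 RR=1


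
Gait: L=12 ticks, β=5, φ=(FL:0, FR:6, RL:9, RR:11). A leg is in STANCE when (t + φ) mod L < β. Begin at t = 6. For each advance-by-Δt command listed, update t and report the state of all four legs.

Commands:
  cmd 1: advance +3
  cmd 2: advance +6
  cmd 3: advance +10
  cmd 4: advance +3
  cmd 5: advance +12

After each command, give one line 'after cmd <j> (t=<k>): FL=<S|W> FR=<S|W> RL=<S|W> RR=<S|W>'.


start t=6: FL=W FR=S RL=S RR=W
cmd 1: advance +3 → t=9, phase=(9,3,6,8) → FL=W FR=S RL=W RR=W
cmd 2: advance +6 → t=15, phase=(3,9,0,2) → FL=S FR=W RL=S RR=S
cmd 3: advance +10 → t=25, phase=(1,7,10,0) → FL=S FR=W RL=W RR=S
cmd 4: advance +3 → t=28, phase=(4,10,1,3) → FL=S FR=W RL=S RR=S
cmd 5: advance +12 → t=40, phase=(4,10,1,3) → FL=S FR=W RL=S RR=S

after cmd 1 (t=9): FL=W FR=S RL=W RR=W
after cmd 2 (t=15): FL=S FR=W RL=S RR=S
after cmd 3 (t=25): FL=S FR=W RL=W RR=S
after cmd 4 (t=28): FL=S FR=W RL=S RR=S
after cmd 5 (t=40): FL=S FR=W RL=S RR=S


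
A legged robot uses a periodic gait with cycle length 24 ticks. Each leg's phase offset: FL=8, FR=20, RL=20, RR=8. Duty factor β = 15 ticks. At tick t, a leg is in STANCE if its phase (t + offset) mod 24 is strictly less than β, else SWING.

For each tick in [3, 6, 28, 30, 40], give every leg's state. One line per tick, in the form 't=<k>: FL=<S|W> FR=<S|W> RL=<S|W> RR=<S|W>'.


t=3: FL=S FR=W RL=W RR=S
t=6: FL=S FR=S RL=S RR=S
t=28: FL=S FR=S RL=S RR=S
t=30: FL=S FR=S RL=S RR=S
t=40: FL=S FR=S RL=S RR=S

t=3: phase=(11,23,23,11) vs β=15 → FL=S FR=W RL=W RR=S
t=6: phase=(14,2,2,14) vs β=15 → FL=S FR=S RL=S RR=S
t=28: phase=(12,0,0,12) vs β=15 → FL=S FR=S RL=S RR=S
t=30: phase=(14,2,2,14) vs β=15 → FL=S FR=S RL=S RR=S
t=40: phase=(0,12,12,0) vs β=15 → FL=S FR=S RL=S RR=S


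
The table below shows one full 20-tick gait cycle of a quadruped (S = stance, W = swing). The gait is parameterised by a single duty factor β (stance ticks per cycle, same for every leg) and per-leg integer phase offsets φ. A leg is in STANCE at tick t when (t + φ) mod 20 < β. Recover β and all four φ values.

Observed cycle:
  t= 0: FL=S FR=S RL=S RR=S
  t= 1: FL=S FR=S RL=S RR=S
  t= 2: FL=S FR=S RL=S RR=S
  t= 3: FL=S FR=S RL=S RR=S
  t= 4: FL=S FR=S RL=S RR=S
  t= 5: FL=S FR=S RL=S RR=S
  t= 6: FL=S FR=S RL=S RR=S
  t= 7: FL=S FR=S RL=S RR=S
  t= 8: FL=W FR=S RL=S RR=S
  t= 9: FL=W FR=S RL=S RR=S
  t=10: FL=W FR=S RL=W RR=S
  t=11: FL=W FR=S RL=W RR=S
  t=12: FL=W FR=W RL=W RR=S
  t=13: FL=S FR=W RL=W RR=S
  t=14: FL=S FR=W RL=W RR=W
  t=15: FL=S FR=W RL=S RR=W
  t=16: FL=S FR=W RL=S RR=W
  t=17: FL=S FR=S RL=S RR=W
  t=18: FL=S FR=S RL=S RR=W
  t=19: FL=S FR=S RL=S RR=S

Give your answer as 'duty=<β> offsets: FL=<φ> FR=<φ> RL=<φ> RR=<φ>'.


duty β = stance ticks per leg = 15
FL: stance ticks = 15; W→S at t=13 → φ=7
FR: stance ticks = 15; W→S at t=17 → φ=3
RL: stance ticks = 15; W→S at t=15 → φ=5
RR: stance ticks = 15; W→S at t=19 → φ=1

duty=15 offsets: FL=7 FR=3 RL=5 RR=1


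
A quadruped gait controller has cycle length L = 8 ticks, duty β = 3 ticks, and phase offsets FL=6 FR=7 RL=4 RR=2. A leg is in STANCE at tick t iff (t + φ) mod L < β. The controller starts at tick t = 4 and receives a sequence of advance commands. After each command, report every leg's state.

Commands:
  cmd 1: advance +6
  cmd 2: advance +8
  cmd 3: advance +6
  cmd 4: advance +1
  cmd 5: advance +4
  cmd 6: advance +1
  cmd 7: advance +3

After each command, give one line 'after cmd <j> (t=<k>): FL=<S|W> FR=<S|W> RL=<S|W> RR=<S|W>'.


start t=4: FL=S FR=W RL=S RR=W
cmd 1: advance +6 → t=10, phase=(0,1,6,4) → FL=S FR=S RL=W RR=W
cmd 2: advance +8 → t=18, phase=(0,1,6,4) → FL=S FR=S RL=W RR=W
cmd 3: advance +6 → t=24, phase=(6,7,4,2) → FL=W FR=W RL=W RR=S
cmd 4: advance +1 → t=25, phase=(7,0,5,3) → FL=W FR=S RL=W RR=W
cmd 5: advance +4 → t=29, phase=(3,4,1,7) → FL=W FR=W RL=S RR=W
cmd 6: advance +1 → t=30, phase=(4,5,2,0) → FL=W FR=W RL=S RR=S
cmd 7: advance +3 → t=33, phase=(7,0,5,3) → FL=W FR=S RL=W RR=W

after cmd 1 (t=10): FL=S FR=S RL=W RR=W
after cmd 2 (t=18): FL=S FR=S RL=W RR=W
after cmd 3 (t=24): FL=W FR=W RL=W RR=S
after cmd 4 (t=25): FL=W FR=S RL=W RR=W
after cmd 5 (t=29): FL=W FR=W RL=S RR=W
after cmd 6 (t=30): FL=W FR=W RL=S RR=S
after cmd 7 (t=33): FL=W FR=S RL=W RR=W


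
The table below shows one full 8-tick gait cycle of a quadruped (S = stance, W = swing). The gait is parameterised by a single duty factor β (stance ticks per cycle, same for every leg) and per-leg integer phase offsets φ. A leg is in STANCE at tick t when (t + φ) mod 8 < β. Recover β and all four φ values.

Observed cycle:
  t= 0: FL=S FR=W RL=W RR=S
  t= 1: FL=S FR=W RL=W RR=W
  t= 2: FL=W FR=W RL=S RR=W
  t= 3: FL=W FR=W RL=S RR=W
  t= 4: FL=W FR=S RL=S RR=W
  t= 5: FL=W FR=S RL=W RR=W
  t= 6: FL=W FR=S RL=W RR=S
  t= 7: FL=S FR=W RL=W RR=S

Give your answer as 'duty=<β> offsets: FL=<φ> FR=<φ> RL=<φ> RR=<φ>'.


duty β = stance ticks per leg = 3
FL: stance ticks = 3; W→S at t=7 → φ=1
FR: stance ticks = 3; W→S at t=4 → φ=4
RL: stance ticks = 3; W→S at t=2 → φ=6
RR: stance ticks = 3; W→S at t=6 → φ=2

duty=3 offsets: FL=1 FR=4 RL=6 RR=2


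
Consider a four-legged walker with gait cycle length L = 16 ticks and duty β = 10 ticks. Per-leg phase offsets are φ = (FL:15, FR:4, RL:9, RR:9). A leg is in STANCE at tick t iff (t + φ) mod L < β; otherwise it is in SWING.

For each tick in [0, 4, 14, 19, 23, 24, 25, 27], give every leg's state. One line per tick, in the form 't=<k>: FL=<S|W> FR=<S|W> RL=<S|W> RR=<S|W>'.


t=0: phase=(15,4,9,9) vs β=10 → FL=W FR=S RL=S RR=S
t=4: phase=(3,8,13,13) vs β=10 → FL=S FR=S RL=W RR=W
t=14: phase=(13,2,7,7) vs β=10 → FL=W FR=S RL=S RR=S
t=19: phase=(2,7,12,12) vs β=10 → FL=S FR=S RL=W RR=W
t=23: phase=(6,11,0,0) vs β=10 → FL=S FR=W RL=S RR=S
t=24: phase=(7,12,1,1) vs β=10 → FL=S FR=W RL=S RR=S
t=25: phase=(8,13,2,2) vs β=10 → FL=S FR=W RL=S RR=S
t=27: phase=(10,15,4,4) vs β=10 → FL=W FR=W RL=S RR=S

t=0: FL=W FR=S RL=S RR=S
t=4: FL=S FR=S RL=W RR=W
t=14: FL=W FR=S RL=S RR=S
t=19: FL=S FR=S RL=W RR=W
t=23: FL=S FR=W RL=S RR=S
t=24: FL=S FR=W RL=S RR=S
t=25: FL=S FR=W RL=S RR=S
t=27: FL=W FR=W RL=S RR=S


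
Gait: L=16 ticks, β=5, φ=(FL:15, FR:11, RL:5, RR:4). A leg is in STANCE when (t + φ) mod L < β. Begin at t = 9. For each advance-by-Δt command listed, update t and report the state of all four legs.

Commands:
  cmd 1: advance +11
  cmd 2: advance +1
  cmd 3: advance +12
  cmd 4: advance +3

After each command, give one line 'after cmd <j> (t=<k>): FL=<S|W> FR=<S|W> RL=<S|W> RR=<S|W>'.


after cmd 1 (t=20): FL=S FR=W RL=W RR=W
after cmd 2 (t=21): FL=S FR=S RL=W RR=W
after cmd 3 (t=33): FL=S FR=W RL=W RR=W
after cmd 4 (t=36): FL=S FR=W RL=W RR=W

start t=9: FL=W FR=S RL=W RR=W
cmd 1: advance +11 → t=20, phase=(3,15,9,8) → FL=S FR=W RL=W RR=W
cmd 2: advance +1 → t=21, phase=(4,0,10,9) → FL=S FR=S RL=W RR=W
cmd 3: advance +12 → t=33, phase=(0,12,6,5) → FL=S FR=W RL=W RR=W
cmd 4: advance +3 → t=36, phase=(3,15,9,8) → FL=S FR=W RL=W RR=W


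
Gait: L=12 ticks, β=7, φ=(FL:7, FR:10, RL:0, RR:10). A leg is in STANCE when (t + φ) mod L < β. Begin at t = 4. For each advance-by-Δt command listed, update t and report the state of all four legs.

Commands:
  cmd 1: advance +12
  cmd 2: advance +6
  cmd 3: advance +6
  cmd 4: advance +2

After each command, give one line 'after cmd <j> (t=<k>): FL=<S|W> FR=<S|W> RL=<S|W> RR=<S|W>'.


start t=4: FL=W FR=S RL=S RR=S
cmd 1: advance +12 → t=16, phase=(11,2,4,2) → FL=W FR=S RL=S RR=S
cmd 2: advance +6 → t=22, phase=(5,8,10,8) → FL=S FR=W RL=W RR=W
cmd 3: advance +6 → t=28, phase=(11,2,4,2) → FL=W FR=S RL=S RR=S
cmd 4: advance +2 → t=30, phase=(1,4,6,4) → FL=S FR=S RL=S RR=S

after cmd 1 (t=16): FL=W FR=S RL=S RR=S
after cmd 2 (t=22): FL=S FR=W RL=W RR=W
after cmd 3 (t=28): FL=W FR=S RL=S RR=S
after cmd 4 (t=30): FL=S FR=S RL=S RR=S


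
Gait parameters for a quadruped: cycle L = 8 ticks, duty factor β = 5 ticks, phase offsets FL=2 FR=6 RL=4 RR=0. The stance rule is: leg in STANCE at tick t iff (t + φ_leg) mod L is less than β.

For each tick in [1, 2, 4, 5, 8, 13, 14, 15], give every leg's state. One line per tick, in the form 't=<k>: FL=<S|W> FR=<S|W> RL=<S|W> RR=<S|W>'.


t=1: FL=S FR=W RL=W RR=S
t=2: FL=S FR=S RL=W RR=S
t=4: FL=W FR=S RL=S RR=S
t=5: FL=W FR=S RL=S RR=W
t=8: FL=S FR=W RL=S RR=S
t=13: FL=W FR=S RL=S RR=W
t=14: FL=S FR=S RL=S RR=W
t=15: FL=S FR=W RL=S RR=W

t=1: phase=(3,7,5,1) vs β=5 → FL=S FR=W RL=W RR=S
t=2: phase=(4,0,6,2) vs β=5 → FL=S FR=S RL=W RR=S
t=4: phase=(6,2,0,4) vs β=5 → FL=W FR=S RL=S RR=S
t=5: phase=(7,3,1,5) vs β=5 → FL=W FR=S RL=S RR=W
t=8: phase=(2,6,4,0) vs β=5 → FL=S FR=W RL=S RR=S
t=13: phase=(7,3,1,5) vs β=5 → FL=W FR=S RL=S RR=W
t=14: phase=(0,4,2,6) vs β=5 → FL=S FR=S RL=S RR=W
t=15: phase=(1,5,3,7) vs β=5 → FL=S FR=W RL=S RR=W


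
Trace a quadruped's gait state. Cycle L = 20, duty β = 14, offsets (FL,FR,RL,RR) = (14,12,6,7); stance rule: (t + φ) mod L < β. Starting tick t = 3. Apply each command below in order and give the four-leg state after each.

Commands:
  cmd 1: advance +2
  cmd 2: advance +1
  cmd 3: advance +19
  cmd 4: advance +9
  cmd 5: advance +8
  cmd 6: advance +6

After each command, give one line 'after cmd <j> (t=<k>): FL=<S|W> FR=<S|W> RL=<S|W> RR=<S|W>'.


after cmd 1 (t=5): FL=W FR=W RL=S RR=S
after cmd 2 (t=6): FL=S FR=W RL=S RR=S
after cmd 3 (t=25): FL=W FR=W RL=S RR=S
after cmd 4 (t=34): FL=S FR=S RL=S RR=S
after cmd 5 (t=42): FL=W FR=W RL=S RR=S
after cmd 6 (t=48): FL=S FR=S RL=W RR=W

start t=3: FL=W FR=W RL=S RR=S
cmd 1: advance +2 → t=5, phase=(19,17,11,12) → FL=W FR=W RL=S RR=S
cmd 2: advance +1 → t=6, phase=(0,18,12,13) → FL=S FR=W RL=S RR=S
cmd 3: advance +19 → t=25, phase=(19,17,11,12) → FL=W FR=W RL=S RR=S
cmd 4: advance +9 → t=34, phase=(8,6,0,1) → FL=S FR=S RL=S RR=S
cmd 5: advance +8 → t=42, phase=(16,14,8,9) → FL=W FR=W RL=S RR=S
cmd 6: advance +6 → t=48, phase=(2,0,14,15) → FL=S FR=S RL=W RR=W


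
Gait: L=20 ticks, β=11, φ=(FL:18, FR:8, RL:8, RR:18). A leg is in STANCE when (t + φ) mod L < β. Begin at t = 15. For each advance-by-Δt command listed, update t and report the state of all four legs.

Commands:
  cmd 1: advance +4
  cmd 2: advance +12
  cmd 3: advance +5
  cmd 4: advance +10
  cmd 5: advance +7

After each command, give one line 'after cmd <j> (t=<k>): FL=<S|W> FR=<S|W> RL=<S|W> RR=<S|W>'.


after cmd 1 (t=19): FL=W FR=S RL=S RR=W
after cmd 2 (t=31): FL=S FR=W RL=W RR=S
after cmd 3 (t=36): FL=W FR=S RL=S RR=W
after cmd 4 (t=46): FL=S FR=W RL=W RR=S
after cmd 5 (t=53): FL=W FR=S RL=S RR=W

start t=15: FL=W FR=S RL=S RR=W
cmd 1: advance +4 → t=19, phase=(17,7,7,17) → FL=W FR=S RL=S RR=W
cmd 2: advance +12 → t=31, phase=(9,19,19,9) → FL=S FR=W RL=W RR=S
cmd 3: advance +5 → t=36, phase=(14,4,4,14) → FL=W FR=S RL=S RR=W
cmd 4: advance +10 → t=46, phase=(4,14,14,4) → FL=S FR=W RL=W RR=S
cmd 5: advance +7 → t=53, phase=(11,1,1,11) → FL=W FR=S RL=S RR=W


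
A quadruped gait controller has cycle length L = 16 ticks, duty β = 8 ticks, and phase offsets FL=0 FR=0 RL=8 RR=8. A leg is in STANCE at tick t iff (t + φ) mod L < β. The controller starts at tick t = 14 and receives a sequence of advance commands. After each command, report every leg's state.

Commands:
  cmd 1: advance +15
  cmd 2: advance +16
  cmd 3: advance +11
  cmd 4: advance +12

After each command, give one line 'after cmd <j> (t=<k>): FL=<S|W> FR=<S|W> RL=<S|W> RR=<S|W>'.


start t=14: FL=W FR=W RL=S RR=S
cmd 1: advance +15 → t=29, phase=(13,13,5,5) → FL=W FR=W RL=S RR=S
cmd 2: advance +16 → t=45, phase=(13,13,5,5) → FL=W FR=W RL=S RR=S
cmd 3: advance +11 → t=56, phase=(8,8,0,0) → FL=W FR=W RL=S RR=S
cmd 4: advance +12 → t=68, phase=(4,4,12,12) → FL=S FR=S RL=W RR=W

after cmd 1 (t=29): FL=W FR=W RL=S RR=S
after cmd 2 (t=45): FL=W FR=W RL=S RR=S
after cmd 3 (t=56): FL=W FR=W RL=S RR=S
after cmd 4 (t=68): FL=S FR=S RL=W RR=W


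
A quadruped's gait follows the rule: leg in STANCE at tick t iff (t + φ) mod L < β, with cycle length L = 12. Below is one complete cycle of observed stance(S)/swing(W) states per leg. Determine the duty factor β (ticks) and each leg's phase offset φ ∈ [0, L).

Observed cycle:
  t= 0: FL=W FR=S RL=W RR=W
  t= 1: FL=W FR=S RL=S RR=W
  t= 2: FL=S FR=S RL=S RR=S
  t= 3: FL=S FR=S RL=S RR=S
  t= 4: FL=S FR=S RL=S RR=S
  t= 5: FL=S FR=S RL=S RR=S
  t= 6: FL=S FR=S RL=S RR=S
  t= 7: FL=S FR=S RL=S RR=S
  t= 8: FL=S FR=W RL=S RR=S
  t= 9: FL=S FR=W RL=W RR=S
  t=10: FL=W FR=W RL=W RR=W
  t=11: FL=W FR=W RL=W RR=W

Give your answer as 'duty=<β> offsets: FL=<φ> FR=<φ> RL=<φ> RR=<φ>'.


duty=8 offsets: FL=10 FR=0 RL=11 RR=10

duty β = stance ticks per leg = 8
FL: stance ticks = 8; W→S at t=2 → φ=10
FR: stance ticks = 8; W→S at t=0 → φ=0
RL: stance ticks = 8; W→S at t=1 → φ=11
RR: stance ticks = 8; W→S at t=2 → φ=10


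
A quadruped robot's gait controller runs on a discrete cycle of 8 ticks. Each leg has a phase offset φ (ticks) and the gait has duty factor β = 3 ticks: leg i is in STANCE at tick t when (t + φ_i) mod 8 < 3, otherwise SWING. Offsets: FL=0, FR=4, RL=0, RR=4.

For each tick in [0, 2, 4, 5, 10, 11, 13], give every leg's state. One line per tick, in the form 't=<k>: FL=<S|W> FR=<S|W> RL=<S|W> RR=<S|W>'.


t=0: phase=(0,4,0,4) vs β=3 → FL=S FR=W RL=S RR=W
t=2: phase=(2,6,2,6) vs β=3 → FL=S FR=W RL=S RR=W
t=4: phase=(4,0,4,0) vs β=3 → FL=W FR=S RL=W RR=S
t=5: phase=(5,1,5,1) vs β=3 → FL=W FR=S RL=W RR=S
t=10: phase=(2,6,2,6) vs β=3 → FL=S FR=W RL=S RR=W
t=11: phase=(3,7,3,7) vs β=3 → FL=W FR=W RL=W RR=W
t=13: phase=(5,1,5,1) vs β=3 → FL=W FR=S RL=W RR=S

t=0: FL=S FR=W RL=S RR=W
t=2: FL=S FR=W RL=S RR=W
t=4: FL=W FR=S RL=W RR=S
t=5: FL=W FR=S RL=W RR=S
t=10: FL=S FR=W RL=S RR=W
t=11: FL=W FR=W RL=W RR=W
t=13: FL=W FR=S RL=W RR=S


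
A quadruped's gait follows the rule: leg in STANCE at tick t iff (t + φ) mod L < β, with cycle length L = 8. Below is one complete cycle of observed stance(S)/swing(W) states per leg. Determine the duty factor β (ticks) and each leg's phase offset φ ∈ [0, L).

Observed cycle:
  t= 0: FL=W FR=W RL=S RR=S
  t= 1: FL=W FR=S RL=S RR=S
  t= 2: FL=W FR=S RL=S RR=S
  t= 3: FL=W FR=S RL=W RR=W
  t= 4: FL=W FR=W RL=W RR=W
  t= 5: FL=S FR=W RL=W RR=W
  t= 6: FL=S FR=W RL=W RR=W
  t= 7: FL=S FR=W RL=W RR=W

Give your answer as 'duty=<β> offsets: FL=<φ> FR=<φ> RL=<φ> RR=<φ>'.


duty=3 offsets: FL=3 FR=7 RL=0 RR=0

duty β = stance ticks per leg = 3
FL: stance ticks = 3; W→S at t=5 → φ=3
FR: stance ticks = 3; W→S at t=1 → φ=7
RL: stance ticks = 3; W→S at t=0 → φ=0
RR: stance ticks = 3; W→S at t=0 → φ=0


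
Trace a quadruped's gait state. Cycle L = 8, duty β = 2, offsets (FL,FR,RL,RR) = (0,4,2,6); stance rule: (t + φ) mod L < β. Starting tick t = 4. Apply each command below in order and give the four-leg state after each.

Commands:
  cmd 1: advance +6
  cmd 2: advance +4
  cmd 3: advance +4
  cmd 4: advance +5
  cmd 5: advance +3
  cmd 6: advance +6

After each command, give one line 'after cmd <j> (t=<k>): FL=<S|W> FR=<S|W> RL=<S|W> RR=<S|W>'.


start t=4: FL=W FR=S RL=W RR=W
cmd 1: advance +6 → t=10, phase=(2,6,4,0) → FL=W FR=W RL=W RR=S
cmd 2: advance +4 → t=14, phase=(6,2,0,4) → FL=W FR=W RL=S RR=W
cmd 3: advance +4 → t=18, phase=(2,6,4,0) → FL=W FR=W RL=W RR=S
cmd 4: advance +5 → t=23, phase=(7,3,1,5) → FL=W FR=W RL=S RR=W
cmd 5: advance +3 → t=26, phase=(2,6,4,0) → FL=W FR=W RL=W RR=S
cmd 6: advance +6 → t=32, phase=(0,4,2,6) → FL=S FR=W RL=W RR=W

after cmd 1 (t=10): FL=W FR=W RL=W RR=S
after cmd 2 (t=14): FL=W FR=W RL=S RR=W
after cmd 3 (t=18): FL=W FR=W RL=W RR=S
after cmd 4 (t=23): FL=W FR=W RL=S RR=W
after cmd 5 (t=26): FL=W FR=W RL=W RR=S
after cmd 6 (t=32): FL=S FR=W RL=W RR=W


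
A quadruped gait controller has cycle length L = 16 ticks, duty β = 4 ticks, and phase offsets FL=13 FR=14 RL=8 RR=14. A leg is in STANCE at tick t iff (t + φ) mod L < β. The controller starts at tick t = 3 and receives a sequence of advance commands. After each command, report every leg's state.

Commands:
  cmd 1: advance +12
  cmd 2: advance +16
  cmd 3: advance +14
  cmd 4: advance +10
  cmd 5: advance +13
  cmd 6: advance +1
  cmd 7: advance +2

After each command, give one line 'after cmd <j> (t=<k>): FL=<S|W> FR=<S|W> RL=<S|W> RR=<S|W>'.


start t=3: FL=S FR=S RL=W RR=S
cmd 1: advance +12 → t=15, phase=(12,13,7,13) → FL=W FR=W RL=W RR=W
cmd 2: advance +16 → t=31, phase=(12,13,7,13) → FL=W FR=W RL=W RR=W
cmd 3: advance +14 → t=45, phase=(10,11,5,11) → FL=W FR=W RL=W RR=W
cmd 4: advance +10 → t=55, phase=(4,5,15,5) → FL=W FR=W RL=W RR=W
cmd 5: advance +13 → t=68, phase=(1,2,12,2) → FL=S FR=S RL=W RR=S
cmd 6: advance +1 → t=69, phase=(2,3,13,3) → FL=S FR=S RL=W RR=S
cmd 7: advance +2 → t=71, phase=(4,5,15,5) → FL=W FR=W RL=W RR=W

after cmd 1 (t=15): FL=W FR=W RL=W RR=W
after cmd 2 (t=31): FL=W FR=W RL=W RR=W
after cmd 3 (t=45): FL=W FR=W RL=W RR=W
after cmd 4 (t=55): FL=W FR=W RL=W RR=W
after cmd 5 (t=68): FL=S FR=S RL=W RR=S
after cmd 6 (t=69): FL=S FR=S RL=W RR=S
after cmd 7 (t=71): FL=W FR=W RL=W RR=W


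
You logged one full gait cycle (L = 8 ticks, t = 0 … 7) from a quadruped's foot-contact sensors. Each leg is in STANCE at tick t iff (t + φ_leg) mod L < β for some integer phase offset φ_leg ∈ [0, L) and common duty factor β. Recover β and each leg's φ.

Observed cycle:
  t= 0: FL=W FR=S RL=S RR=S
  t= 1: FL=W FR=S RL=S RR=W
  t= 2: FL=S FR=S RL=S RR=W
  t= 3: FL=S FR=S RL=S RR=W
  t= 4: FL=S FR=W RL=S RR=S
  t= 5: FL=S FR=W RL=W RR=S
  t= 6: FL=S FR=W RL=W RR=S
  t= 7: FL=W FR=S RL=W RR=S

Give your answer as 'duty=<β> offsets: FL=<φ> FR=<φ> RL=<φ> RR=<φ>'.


duty β = stance ticks per leg = 5
FL: stance ticks = 5; W→S at t=2 → φ=6
FR: stance ticks = 5; W→S at t=7 → φ=1
RL: stance ticks = 5; W→S at t=0 → φ=0
RR: stance ticks = 5; W→S at t=4 → φ=4

duty=5 offsets: FL=6 FR=1 RL=0 RR=4


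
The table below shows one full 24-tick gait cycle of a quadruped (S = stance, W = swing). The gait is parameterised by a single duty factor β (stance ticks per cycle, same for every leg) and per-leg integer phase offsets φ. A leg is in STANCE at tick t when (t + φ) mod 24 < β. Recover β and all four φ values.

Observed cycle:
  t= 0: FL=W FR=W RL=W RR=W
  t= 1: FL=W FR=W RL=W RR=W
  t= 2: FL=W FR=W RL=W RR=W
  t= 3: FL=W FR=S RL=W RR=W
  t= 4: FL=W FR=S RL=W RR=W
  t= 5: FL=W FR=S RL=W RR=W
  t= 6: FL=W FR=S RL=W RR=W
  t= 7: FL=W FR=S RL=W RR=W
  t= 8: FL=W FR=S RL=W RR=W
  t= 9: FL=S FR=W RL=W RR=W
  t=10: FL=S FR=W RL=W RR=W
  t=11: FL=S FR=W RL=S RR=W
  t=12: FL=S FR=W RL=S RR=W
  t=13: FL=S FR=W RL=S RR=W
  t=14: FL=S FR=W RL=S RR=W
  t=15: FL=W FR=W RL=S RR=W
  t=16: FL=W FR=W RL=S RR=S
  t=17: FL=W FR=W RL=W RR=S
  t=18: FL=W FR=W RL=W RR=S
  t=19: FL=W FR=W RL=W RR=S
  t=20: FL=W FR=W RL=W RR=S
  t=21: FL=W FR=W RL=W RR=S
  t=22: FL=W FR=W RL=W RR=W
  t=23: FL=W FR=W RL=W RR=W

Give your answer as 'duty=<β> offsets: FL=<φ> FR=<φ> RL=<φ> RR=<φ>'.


duty=6 offsets: FL=15 FR=21 RL=13 RR=8

duty β = stance ticks per leg = 6
FL: stance ticks = 6; W→S at t=9 → φ=15
FR: stance ticks = 6; W→S at t=3 → φ=21
RL: stance ticks = 6; W→S at t=11 → φ=13
RR: stance ticks = 6; W→S at t=16 → φ=8


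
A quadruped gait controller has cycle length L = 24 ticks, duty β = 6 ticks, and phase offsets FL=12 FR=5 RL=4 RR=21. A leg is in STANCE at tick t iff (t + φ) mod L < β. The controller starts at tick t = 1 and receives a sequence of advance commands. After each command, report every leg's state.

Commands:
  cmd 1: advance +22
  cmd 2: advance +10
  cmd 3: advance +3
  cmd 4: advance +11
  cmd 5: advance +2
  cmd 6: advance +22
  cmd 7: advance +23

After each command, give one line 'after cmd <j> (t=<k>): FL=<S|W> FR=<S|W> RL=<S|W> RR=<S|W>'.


start t=1: FL=W FR=W RL=S RR=W
cmd 1: advance +22 → t=23, phase=(11,4,3,20) → FL=W FR=S RL=S RR=W
cmd 2: advance +10 → t=33, phase=(21,14,13,6) → FL=W FR=W RL=W RR=W
cmd 3: advance +3 → t=36, phase=(0,17,16,9) → FL=S FR=W RL=W RR=W
cmd 4: advance +11 → t=47, phase=(11,4,3,20) → FL=W FR=S RL=S RR=W
cmd 5: advance +2 → t=49, phase=(13,6,5,22) → FL=W FR=W RL=S RR=W
cmd 6: advance +22 → t=71, phase=(11,4,3,20) → FL=W FR=S RL=S RR=W
cmd 7: advance +23 → t=94, phase=(10,3,2,19) → FL=W FR=S RL=S RR=W

after cmd 1 (t=23): FL=W FR=S RL=S RR=W
after cmd 2 (t=33): FL=W FR=W RL=W RR=W
after cmd 3 (t=36): FL=S FR=W RL=W RR=W
after cmd 4 (t=47): FL=W FR=S RL=S RR=W
after cmd 5 (t=49): FL=W FR=W RL=S RR=W
after cmd 6 (t=71): FL=W FR=S RL=S RR=W
after cmd 7 (t=94): FL=W FR=S RL=S RR=W


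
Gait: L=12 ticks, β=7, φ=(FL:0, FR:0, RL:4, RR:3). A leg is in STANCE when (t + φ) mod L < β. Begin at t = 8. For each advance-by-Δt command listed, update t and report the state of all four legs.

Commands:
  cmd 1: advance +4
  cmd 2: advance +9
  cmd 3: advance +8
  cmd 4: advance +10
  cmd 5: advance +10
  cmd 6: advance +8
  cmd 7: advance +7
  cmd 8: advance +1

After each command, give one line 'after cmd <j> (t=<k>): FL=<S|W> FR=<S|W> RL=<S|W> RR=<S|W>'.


after cmd 1 (t=12): FL=S FR=S RL=S RR=S
after cmd 2 (t=21): FL=W FR=W RL=S RR=S
after cmd 3 (t=29): FL=S FR=S RL=W RR=W
after cmd 4 (t=39): FL=S FR=S RL=W RR=S
after cmd 5 (t=49): FL=S FR=S RL=S RR=S
after cmd 6 (t=57): FL=W FR=W RL=S RR=S
after cmd 7 (t=64): FL=S FR=S RL=W RR=W
after cmd 8 (t=65): FL=S FR=S RL=W RR=W

start t=8: FL=W FR=W RL=S RR=W
cmd 1: advance +4 → t=12, phase=(0,0,4,3) → FL=S FR=S RL=S RR=S
cmd 2: advance +9 → t=21, phase=(9,9,1,0) → FL=W FR=W RL=S RR=S
cmd 3: advance +8 → t=29, phase=(5,5,9,8) → FL=S FR=S RL=W RR=W
cmd 4: advance +10 → t=39, phase=(3,3,7,6) → FL=S FR=S RL=W RR=S
cmd 5: advance +10 → t=49, phase=(1,1,5,4) → FL=S FR=S RL=S RR=S
cmd 6: advance +8 → t=57, phase=(9,9,1,0) → FL=W FR=W RL=S RR=S
cmd 7: advance +7 → t=64, phase=(4,4,8,7) → FL=S FR=S RL=W RR=W
cmd 8: advance +1 → t=65, phase=(5,5,9,8) → FL=S FR=S RL=W RR=W


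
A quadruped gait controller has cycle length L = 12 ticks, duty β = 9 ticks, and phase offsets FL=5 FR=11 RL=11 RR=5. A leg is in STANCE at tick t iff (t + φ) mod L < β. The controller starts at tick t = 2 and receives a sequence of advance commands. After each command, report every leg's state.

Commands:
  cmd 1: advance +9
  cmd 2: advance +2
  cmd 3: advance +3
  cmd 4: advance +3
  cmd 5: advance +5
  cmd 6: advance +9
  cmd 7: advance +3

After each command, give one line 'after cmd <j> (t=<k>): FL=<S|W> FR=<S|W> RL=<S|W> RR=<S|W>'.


start t=2: FL=S FR=S RL=S RR=S
cmd 1: advance +9 → t=11, phase=(4,10,10,4) → FL=S FR=W RL=W RR=S
cmd 2: advance +2 → t=13, phase=(6,0,0,6) → FL=S FR=S RL=S RR=S
cmd 3: advance +3 → t=16, phase=(9,3,3,9) → FL=W FR=S RL=S RR=W
cmd 4: advance +3 → t=19, phase=(0,6,6,0) → FL=S FR=S RL=S RR=S
cmd 5: advance +5 → t=24, phase=(5,11,11,5) → FL=S FR=W RL=W RR=S
cmd 6: advance +9 → t=33, phase=(2,8,8,2) → FL=S FR=S RL=S RR=S
cmd 7: advance +3 → t=36, phase=(5,11,11,5) → FL=S FR=W RL=W RR=S

after cmd 1 (t=11): FL=S FR=W RL=W RR=S
after cmd 2 (t=13): FL=S FR=S RL=S RR=S
after cmd 3 (t=16): FL=W FR=S RL=S RR=W
after cmd 4 (t=19): FL=S FR=S RL=S RR=S
after cmd 5 (t=24): FL=S FR=W RL=W RR=S
after cmd 6 (t=33): FL=S FR=S RL=S RR=S
after cmd 7 (t=36): FL=S FR=W RL=W RR=S


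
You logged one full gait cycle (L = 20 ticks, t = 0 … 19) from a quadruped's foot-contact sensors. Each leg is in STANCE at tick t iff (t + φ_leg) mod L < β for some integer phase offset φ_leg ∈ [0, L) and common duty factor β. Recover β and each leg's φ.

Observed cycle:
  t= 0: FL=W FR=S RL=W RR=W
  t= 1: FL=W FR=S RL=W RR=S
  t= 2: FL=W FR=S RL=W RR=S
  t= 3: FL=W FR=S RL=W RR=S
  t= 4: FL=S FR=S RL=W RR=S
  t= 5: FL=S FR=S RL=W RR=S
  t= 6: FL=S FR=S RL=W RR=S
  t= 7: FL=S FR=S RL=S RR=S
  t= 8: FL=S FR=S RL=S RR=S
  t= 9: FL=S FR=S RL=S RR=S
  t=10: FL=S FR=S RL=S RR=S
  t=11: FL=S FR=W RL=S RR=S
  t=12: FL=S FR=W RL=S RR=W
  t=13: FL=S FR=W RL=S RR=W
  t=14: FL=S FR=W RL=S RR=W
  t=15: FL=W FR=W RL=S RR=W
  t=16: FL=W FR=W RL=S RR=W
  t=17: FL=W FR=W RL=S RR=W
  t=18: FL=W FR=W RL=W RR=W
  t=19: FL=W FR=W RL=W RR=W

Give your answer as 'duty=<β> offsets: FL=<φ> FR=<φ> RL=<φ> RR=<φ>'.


duty=11 offsets: FL=16 FR=0 RL=13 RR=19

duty β = stance ticks per leg = 11
FL: stance ticks = 11; W→S at t=4 → φ=16
FR: stance ticks = 11; W→S at t=0 → φ=0
RL: stance ticks = 11; W→S at t=7 → φ=13
RR: stance ticks = 11; W→S at t=1 → φ=19


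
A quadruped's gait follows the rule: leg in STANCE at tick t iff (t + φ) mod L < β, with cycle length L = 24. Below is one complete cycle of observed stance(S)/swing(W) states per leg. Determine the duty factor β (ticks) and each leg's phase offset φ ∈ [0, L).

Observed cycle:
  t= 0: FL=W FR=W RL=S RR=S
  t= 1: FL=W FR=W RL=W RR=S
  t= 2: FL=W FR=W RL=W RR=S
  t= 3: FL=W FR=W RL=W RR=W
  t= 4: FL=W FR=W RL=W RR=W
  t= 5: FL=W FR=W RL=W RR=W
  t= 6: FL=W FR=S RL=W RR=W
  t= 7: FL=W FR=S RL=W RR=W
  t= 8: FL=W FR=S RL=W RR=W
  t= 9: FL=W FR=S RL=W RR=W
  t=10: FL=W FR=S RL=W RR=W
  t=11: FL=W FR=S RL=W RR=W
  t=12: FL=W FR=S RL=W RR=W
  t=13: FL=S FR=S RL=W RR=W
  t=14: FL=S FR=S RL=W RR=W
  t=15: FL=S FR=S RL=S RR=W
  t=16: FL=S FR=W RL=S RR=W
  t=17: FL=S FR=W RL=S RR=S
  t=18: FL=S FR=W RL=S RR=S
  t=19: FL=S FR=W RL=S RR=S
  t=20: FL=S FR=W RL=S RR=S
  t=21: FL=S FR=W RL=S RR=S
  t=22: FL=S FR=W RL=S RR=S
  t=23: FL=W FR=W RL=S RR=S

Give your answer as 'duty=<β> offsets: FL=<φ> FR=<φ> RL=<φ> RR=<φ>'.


duty β = stance ticks per leg = 10
FL: stance ticks = 10; W→S at t=13 → φ=11
FR: stance ticks = 10; W→S at t=6 → φ=18
RL: stance ticks = 10; W→S at t=15 → φ=9
RR: stance ticks = 10; W→S at t=17 → φ=7

duty=10 offsets: FL=11 FR=18 RL=9 RR=7


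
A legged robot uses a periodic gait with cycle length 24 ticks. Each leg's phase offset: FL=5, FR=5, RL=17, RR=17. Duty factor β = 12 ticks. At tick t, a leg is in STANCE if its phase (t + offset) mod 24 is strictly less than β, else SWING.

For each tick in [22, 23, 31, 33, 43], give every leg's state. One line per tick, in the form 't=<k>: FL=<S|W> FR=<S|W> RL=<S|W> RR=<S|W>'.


t=22: FL=S FR=S RL=W RR=W
t=23: FL=S FR=S RL=W RR=W
t=31: FL=W FR=W RL=S RR=S
t=33: FL=W FR=W RL=S RR=S
t=43: FL=S FR=S RL=W RR=W

t=22: phase=(3,3,15,15) vs β=12 → FL=S FR=S RL=W RR=W
t=23: phase=(4,4,16,16) vs β=12 → FL=S FR=S RL=W RR=W
t=31: phase=(12,12,0,0) vs β=12 → FL=W FR=W RL=S RR=S
t=33: phase=(14,14,2,2) vs β=12 → FL=W FR=W RL=S RR=S
t=43: phase=(0,0,12,12) vs β=12 → FL=S FR=S RL=W RR=W


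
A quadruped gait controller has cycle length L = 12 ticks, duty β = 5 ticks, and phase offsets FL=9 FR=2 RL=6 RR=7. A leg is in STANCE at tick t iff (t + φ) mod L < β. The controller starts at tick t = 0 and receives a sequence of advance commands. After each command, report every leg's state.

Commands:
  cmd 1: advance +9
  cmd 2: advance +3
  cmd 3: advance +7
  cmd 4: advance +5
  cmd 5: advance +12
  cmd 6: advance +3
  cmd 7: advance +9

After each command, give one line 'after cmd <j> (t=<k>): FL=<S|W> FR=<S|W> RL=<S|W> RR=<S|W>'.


start t=0: FL=W FR=S RL=W RR=W
cmd 1: advance +9 → t=9, phase=(6,11,3,4) → FL=W FR=W RL=S RR=S
cmd 2: advance +3 → t=12, phase=(9,2,6,7) → FL=W FR=S RL=W RR=W
cmd 3: advance +7 → t=19, phase=(4,9,1,2) → FL=S FR=W RL=S RR=S
cmd 4: advance +5 → t=24, phase=(9,2,6,7) → FL=W FR=S RL=W RR=W
cmd 5: advance +12 → t=36, phase=(9,2,6,7) → FL=W FR=S RL=W RR=W
cmd 6: advance +3 → t=39, phase=(0,5,9,10) → FL=S FR=W RL=W RR=W
cmd 7: advance +9 → t=48, phase=(9,2,6,7) → FL=W FR=S RL=W RR=W

after cmd 1 (t=9): FL=W FR=W RL=S RR=S
after cmd 2 (t=12): FL=W FR=S RL=W RR=W
after cmd 3 (t=19): FL=S FR=W RL=S RR=S
after cmd 4 (t=24): FL=W FR=S RL=W RR=W
after cmd 5 (t=36): FL=W FR=S RL=W RR=W
after cmd 6 (t=39): FL=S FR=W RL=W RR=W
after cmd 7 (t=48): FL=W FR=S RL=W RR=W


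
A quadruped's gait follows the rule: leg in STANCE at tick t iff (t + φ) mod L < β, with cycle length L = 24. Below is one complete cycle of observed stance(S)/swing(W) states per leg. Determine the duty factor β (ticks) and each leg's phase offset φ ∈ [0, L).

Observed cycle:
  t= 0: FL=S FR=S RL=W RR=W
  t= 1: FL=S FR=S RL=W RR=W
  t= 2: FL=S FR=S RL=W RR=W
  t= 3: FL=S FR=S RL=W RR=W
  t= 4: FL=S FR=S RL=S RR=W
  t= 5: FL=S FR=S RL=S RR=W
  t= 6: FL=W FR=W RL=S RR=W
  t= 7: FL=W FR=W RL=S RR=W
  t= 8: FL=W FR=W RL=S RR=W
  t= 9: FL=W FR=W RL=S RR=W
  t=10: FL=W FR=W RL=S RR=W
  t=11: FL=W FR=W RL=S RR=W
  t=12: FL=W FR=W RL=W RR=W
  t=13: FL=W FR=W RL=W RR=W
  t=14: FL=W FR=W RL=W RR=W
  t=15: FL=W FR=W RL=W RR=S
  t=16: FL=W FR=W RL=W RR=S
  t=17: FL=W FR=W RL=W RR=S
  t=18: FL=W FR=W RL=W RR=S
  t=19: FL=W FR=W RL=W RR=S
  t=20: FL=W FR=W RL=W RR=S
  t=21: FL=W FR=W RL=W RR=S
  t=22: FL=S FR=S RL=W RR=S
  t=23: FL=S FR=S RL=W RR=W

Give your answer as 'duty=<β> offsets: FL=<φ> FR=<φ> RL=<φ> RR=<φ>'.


duty=8 offsets: FL=2 FR=2 RL=20 RR=9

duty β = stance ticks per leg = 8
FL: stance ticks = 8; W→S at t=22 → φ=2
FR: stance ticks = 8; W→S at t=22 → φ=2
RL: stance ticks = 8; W→S at t=4 → φ=20
RR: stance ticks = 8; W→S at t=15 → φ=9


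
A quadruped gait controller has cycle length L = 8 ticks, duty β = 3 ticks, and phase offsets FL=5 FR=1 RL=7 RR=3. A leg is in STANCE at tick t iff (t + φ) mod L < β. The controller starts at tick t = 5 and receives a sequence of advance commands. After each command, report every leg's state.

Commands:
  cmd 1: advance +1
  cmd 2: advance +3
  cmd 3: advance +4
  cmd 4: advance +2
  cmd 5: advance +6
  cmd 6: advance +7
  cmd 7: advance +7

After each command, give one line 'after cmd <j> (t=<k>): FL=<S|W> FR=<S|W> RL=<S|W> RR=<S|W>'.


after cmd 1 (t=6): FL=W FR=W RL=W RR=S
after cmd 2 (t=9): FL=W FR=S RL=S RR=W
after cmd 3 (t=13): FL=S FR=W RL=W RR=S
after cmd 4 (t=15): FL=W FR=S RL=W RR=S
after cmd 5 (t=21): FL=S FR=W RL=W RR=S
after cmd 6 (t=28): FL=S FR=W RL=W RR=W
after cmd 7 (t=35): FL=S FR=W RL=S RR=W

start t=5: FL=S FR=W RL=W RR=S
cmd 1: advance +1 → t=6, phase=(3,7,5,1) → FL=W FR=W RL=W RR=S
cmd 2: advance +3 → t=9, phase=(6,2,0,4) → FL=W FR=S RL=S RR=W
cmd 3: advance +4 → t=13, phase=(2,6,4,0) → FL=S FR=W RL=W RR=S
cmd 4: advance +2 → t=15, phase=(4,0,6,2) → FL=W FR=S RL=W RR=S
cmd 5: advance +6 → t=21, phase=(2,6,4,0) → FL=S FR=W RL=W RR=S
cmd 6: advance +7 → t=28, phase=(1,5,3,7) → FL=S FR=W RL=W RR=W
cmd 7: advance +7 → t=35, phase=(0,4,2,6) → FL=S FR=W RL=S RR=W


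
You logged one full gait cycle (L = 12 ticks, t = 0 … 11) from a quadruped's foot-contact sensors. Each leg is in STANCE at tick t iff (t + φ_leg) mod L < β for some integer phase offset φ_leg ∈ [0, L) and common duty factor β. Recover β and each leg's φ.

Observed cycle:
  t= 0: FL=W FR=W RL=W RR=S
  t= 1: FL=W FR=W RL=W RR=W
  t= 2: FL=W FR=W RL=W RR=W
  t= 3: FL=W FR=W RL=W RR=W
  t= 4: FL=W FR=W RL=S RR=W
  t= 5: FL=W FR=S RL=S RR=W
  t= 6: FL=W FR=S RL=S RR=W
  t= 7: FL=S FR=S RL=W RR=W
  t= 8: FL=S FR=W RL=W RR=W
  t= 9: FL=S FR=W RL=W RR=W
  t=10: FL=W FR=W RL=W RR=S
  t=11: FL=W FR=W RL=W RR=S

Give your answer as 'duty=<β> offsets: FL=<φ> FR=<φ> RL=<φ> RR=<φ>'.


duty=3 offsets: FL=5 FR=7 RL=8 RR=2

duty β = stance ticks per leg = 3
FL: stance ticks = 3; W→S at t=7 → φ=5
FR: stance ticks = 3; W→S at t=5 → φ=7
RL: stance ticks = 3; W→S at t=4 → φ=8
RR: stance ticks = 3; W→S at t=10 → φ=2


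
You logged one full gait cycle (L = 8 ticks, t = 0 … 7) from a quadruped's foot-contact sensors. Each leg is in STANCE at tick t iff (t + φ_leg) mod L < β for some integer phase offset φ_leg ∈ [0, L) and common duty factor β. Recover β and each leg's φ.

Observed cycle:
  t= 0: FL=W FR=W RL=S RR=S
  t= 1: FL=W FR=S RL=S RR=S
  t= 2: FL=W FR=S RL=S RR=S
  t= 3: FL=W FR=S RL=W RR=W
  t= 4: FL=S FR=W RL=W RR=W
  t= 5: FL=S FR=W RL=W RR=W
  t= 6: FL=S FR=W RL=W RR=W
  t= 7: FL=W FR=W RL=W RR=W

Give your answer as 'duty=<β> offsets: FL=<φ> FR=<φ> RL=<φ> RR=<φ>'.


duty=3 offsets: FL=4 FR=7 RL=0 RR=0

duty β = stance ticks per leg = 3
FL: stance ticks = 3; W→S at t=4 → φ=4
FR: stance ticks = 3; W→S at t=1 → φ=7
RL: stance ticks = 3; W→S at t=0 → φ=0
RR: stance ticks = 3; W→S at t=0 → φ=0


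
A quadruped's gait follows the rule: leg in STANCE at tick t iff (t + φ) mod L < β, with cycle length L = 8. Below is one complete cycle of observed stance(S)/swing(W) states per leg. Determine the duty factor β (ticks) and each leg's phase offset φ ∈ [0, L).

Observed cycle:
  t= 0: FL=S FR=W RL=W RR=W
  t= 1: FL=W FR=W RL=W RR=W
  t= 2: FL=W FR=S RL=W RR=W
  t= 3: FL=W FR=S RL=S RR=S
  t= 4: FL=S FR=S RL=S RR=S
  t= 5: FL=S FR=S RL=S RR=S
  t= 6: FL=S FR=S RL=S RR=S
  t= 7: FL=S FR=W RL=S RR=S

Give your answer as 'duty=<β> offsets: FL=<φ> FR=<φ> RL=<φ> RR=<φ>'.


duty β = stance ticks per leg = 5
FL: stance ticks = 5; W→S at t=4 → φ=4
FR: stance ticks = 5; W→S at t=2 → φ=6
RL: stance ticks = 5; W→S at t=3 → φ=5
RR: stance ticks = 5; W→S at t=3 → φ=5

duty=5 offsets: FL=4 FR=6 RL=5 RR=5


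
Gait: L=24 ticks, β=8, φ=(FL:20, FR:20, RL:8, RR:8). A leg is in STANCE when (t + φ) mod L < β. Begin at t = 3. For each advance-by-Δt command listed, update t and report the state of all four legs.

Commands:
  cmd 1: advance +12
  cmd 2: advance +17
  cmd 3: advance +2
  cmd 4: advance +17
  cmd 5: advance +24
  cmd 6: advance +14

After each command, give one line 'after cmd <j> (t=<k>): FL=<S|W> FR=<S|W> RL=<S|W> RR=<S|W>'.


start t=3: FL=W FR=W RL=W RR=W
cmd 1: advance +12 → t=15, phase=(11,11,23,23) → FL=W FR=W RL=W RR=W
cmd 2: advance +17 → t=32, phase=(4,4,16,16) → FL=S FR=S RL=W RR=W
cmd 3: advance +2 → t=34, phase=(6,6,18,18) → FL=S FR=S RL=W RR=W
cmd 4: advance +17 → t=51, phase=(23,23,11,11) → FL=W FR=W RL=W RR=W
cmd 5: advance +24 → t=75, phase=(23,23,11,11) → FL=W FR=W RL=W RR=W
cmd 6: advance +14 → t=89, phase=(13,13,1,1) → FL=W FR=W RL=S RR=S

after cmd 1 (t=15): FL=W FR=W RL=W RR=W
after cmd 2 (t=32): FL=S FR=S RL=W RR=W
after cmd 3 (t=34): FL=S FR=S RL=W RR=W
after cmd 4 (t=51): FL=W FR=W RL=W RR=W
after cmd 5 (t=75): FL=W FR=W RL=W RR=W
after cmd 6 (t=89): FL=W FR=W RL=S RR=S


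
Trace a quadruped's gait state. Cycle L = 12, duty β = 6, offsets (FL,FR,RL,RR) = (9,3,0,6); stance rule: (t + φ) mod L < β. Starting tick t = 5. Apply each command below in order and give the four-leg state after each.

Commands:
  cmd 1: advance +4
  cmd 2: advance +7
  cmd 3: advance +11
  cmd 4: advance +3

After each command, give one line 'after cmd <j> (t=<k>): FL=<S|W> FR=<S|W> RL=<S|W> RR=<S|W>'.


start t=5: FL=S FR=W RL=S RR=W
cmd 1: advance +4 → t=9, phase=(6,0,9,3) → FL=W FR=S RL=W RR=S
cmd 2: advance +7 → t=16, phase=(1,7,4,10) → FL=S FR=W RL=S RR=W
cmd 3: advance +11 → t=27, phase=(0,6,3,9) → FL=S FR=W RL=S RR=W
cmd 4: advance +3 → t=30, phase=(3,9,6,0) → FL=S FR=W RL=W RR=S

after cmd 1 (t=9): FL=W FR=S RL=W RR=S
after cmd 2 (t=16): FL=S FR=W RL=S RR=W
after cmd 3 (t=27): FL=S FR=W RL=S RR=W
after cmd 4 (t=30): FL=S FR=W RL=W RR=S


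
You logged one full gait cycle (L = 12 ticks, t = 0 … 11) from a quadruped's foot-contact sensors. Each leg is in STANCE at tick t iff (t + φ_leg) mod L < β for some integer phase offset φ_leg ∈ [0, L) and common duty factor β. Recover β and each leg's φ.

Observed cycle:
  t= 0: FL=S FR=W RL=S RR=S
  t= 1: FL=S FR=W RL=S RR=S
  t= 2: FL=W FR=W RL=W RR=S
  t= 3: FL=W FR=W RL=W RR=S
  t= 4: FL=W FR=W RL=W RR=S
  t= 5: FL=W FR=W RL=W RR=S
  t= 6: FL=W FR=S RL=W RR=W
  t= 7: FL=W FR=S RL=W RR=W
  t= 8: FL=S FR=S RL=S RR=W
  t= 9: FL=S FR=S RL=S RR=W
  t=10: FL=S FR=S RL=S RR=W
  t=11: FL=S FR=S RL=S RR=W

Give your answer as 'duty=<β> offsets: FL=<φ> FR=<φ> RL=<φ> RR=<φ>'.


duty=6 offsets: FL=4 FR=6 RL=4 RR=0

duty β = stance ticks per leg = 6
FL: stance ticks = 6; W→S at t=8 → φ=4
FR: stance ticks = 6; W→S at t=6 → φ=6
RL: stance ticks = 6; W→S at t=8 → φ=4
RR: stance ticks = 6; W→S at t=0 → φ=0


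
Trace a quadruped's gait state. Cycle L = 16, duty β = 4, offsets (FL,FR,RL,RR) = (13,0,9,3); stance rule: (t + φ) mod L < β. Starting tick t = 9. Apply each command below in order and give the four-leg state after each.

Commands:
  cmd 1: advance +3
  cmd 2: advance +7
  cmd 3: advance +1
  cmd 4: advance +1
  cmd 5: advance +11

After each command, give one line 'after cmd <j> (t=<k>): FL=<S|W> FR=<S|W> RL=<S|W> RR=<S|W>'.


start t=9: FL=W FR=W RL=S RR=W
cmd 1: advance +3 → t=12, phase=(9,12,5,15) → FL=W FR=W RL=W RR=W
cmd 2: advance +7 → t=19, phase=(0,3,12,6) → FL=S FR=S RL=W RR=W
cmd 3: advance +1 → t=20, phase=(1,4,13,7) → FL=S FR=W RL=W RR=W
cmd 4: advance +1 → t=21, phase=(2,5,14,8) → FL=S FR=W RL=W RR=W
cmd 5: advance +11 → t=32, phase=(13,0,9,3) → FL=W FR=S RL=W RR=S

after cmd 1 (t=12): FL=W FR=W RL=W RR=W
after cmd 2 (t=19): FL=S FR=S RL=W RR=W
after cmd 3 (t=20): FL=S FR=W RL=W RR=W
after cmd 4 (t=21): FL=S FR=W RL=W RR=W
after cmd 5 (t=32): FL=W FR=S RL=W RR=S
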